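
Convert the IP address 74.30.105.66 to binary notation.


74 = 01001010
30 = 00011110
105 = 01101001
66 = 01000010
Binary: 01001010.00011110.01101001.01000010


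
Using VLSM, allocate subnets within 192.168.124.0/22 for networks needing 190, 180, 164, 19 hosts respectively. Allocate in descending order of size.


190 hosts -> /24 (254 usable): 192.168.124.0/24
180 hosts -> /24 (254 usable): 192.168.125.0/24
164 hosts -> /24 (254 usable): 192.168.126.0/24
19 hosts -> /27 (30 usable): 192.168.127.0/27
Allocation: 192.168.124.0/24 (190 hosts, 254 usable); 192.168.125.0/24 (180 hosts, 254 usable); 192.168.126.0/24 (164 hosts, 254 usable); 192.168.127.0/27 (19 hosts, 30 usable)


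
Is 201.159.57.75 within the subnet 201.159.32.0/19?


Subnet network: 201.159.32.0
Test IP AND mask: 201.159.32.0
Yes, 201.159.57.75 is in 201.159.32.0/19


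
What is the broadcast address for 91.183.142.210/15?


Network: 91.182.0.0/15
Host bits = 17
Set all host bits to 1:
Broadcast: 91.183.255.255


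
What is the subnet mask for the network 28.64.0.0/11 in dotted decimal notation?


/11 means 11 network bits, 21 host bits
Binary: 11111111111000000000000000000000
Mask: 255.224.0.0


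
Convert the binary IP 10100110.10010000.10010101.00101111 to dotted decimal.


10100110 = 166
10010000 = 144
10010101 = 149
00101111 = 47
IP: 166.144.149.47


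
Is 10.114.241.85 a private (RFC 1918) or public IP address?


RFC 1918 private ranges:
  10.0.0.0/8 (10.0.0.0 - 10.255.255.255)
  172.16.0.0/12 (172.16.0.0 - 172.31.255.255)
  192.168.0.0/16 (192.168.0.0 - 192.168.255.255)
Private (in 10.0.0.0/8)


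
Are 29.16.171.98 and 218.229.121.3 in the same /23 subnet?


Mask: 255.255.254.0
29.16.171.98 AND mask = 29.16.170.0
218.229.121.3 AND mask = 218.229.120.0
No, different subnets (29.16.170.0 vs 218.229.120.0)


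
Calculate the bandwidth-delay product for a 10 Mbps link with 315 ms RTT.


BDP = bandwidth * RTT
= 10 Mbps * 315 ms
= 10 * 1e6 * 315 / 1000 bits
= 3150000 bits
= 393750 bytes
= 384.5215 KB
BDP = 3150000 bits (393750 bytes)


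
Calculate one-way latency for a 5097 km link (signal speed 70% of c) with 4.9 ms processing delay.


Speed = 0.7 * 3e5 km/s = 210000 km/s
Propagation delay = 5097 / 210000 = 0.0243 s = 24.2714 ms
Processing delay = 4.9 ms
Total one-way latency = 29.1714 ms


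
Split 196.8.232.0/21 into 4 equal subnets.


New prefix = 21 + 2 = 23
Each subnet has 512 addresses
  196.8.232.0/23
  196.8.234.0/23
  196.8.236.0/23
  196.8.238.0/23
Subnets: 196.8.232.0/23, 196.8.234.0/23, 196.8.236.0/23, 196.8.238.0/23


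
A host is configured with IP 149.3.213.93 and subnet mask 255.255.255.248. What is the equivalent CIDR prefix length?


Binary: 11111111.11111111.11111111.11111000
Count leading 1s
Prefix: /29


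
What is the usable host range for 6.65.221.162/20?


Network: 6.65.208.0
Broadcast: 6.65.223.255
First usable = network + 1
Last usable = broadcast - 1
Range: 6.65.208.1 to 6.65.223.254


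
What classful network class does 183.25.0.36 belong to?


First octet: 183
Binary: 10110111
10xxxxxx -> Class B (128-191)
Class B, default mask 255.255.0.0 (/16)


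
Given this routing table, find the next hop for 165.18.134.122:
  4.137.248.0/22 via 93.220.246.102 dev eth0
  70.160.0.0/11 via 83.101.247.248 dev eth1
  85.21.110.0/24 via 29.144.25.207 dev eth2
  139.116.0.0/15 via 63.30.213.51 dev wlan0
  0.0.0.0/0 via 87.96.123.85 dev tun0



Longest prefix match for 165.18.134.122:
  /22 4.137.248.0: no
  /11 70.160.0.0: no
  /24 85.21.110.0: no
  /15 139.116.0.0: no
  /0 0.0.0.0: MATCH
Selected: next-hop 87.96.123.85 via tun0 (matched /0)


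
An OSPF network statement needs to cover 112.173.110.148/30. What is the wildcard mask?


Subnet mask: 255.255.255.252
Wildcard = 255.255.255.255 - subnet mask
255 - 255 = 0
255 - 255 = 0
255 - 255 = 0
255 - 252 = 3
Wildcard: 0.0.0.3


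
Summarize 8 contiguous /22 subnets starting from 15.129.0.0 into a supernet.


Original prefix: /22
Number of subnets: 8 = 2^3
New prefix = 22 - 3 = 19
Supernet: 15.129.0.0/19


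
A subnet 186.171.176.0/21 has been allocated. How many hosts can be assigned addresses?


Host bits = 32 - 21 = 11
Total addresses = 2^11 = 2048
Usable = total - 2 (network and broadcast)
Usable hosts: 2046


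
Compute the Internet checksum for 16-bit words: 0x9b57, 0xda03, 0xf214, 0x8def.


Sum all words (with carry folding):
+ 0x9b57 = 0x9b57
+ 0xda03 = 0x755b
+ 0xf214 = 0x6770
+ 0x8def = 0xf55f
One's complement: ~0xf55f
Checksum = 0x0aa0


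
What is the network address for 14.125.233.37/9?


IP:   00001110.01111101.11101001.00100101
Mask: 11111111.10000000.00000000.00000000
AND operation:
Net:  00001110.00000000.00000000.00000000
Network: 14.0.0.0/9


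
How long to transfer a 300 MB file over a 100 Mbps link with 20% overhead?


Effective throughput = 100 * (1 - 20/100) = 80 Mbps
File size in Mb = 300 * 8 = 2400 Mb
Time = 2400 / 80
Time = 30 seconds


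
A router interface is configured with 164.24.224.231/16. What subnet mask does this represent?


/16 means 16 network bits, 16 host bits
Binary: 11111111111111110000000000000000
Mask: 255.255.0.0


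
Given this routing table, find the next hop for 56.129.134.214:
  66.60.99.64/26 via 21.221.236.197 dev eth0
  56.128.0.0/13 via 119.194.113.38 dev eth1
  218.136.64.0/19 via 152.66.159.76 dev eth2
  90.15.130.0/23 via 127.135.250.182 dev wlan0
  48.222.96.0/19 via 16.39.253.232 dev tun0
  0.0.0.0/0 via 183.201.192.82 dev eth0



Longest prefix match for 56.129.134.214:
  /26 66.60.99.64: no
  /13 56.128.0.0: MATCH
  /19 218.136.64.0: no
  /23 90.15.130.0: no
  /19 48.222.96.0: no
  /0 0.0.0.0: MATCH
Selected: next-hop 119.194.113.38 via eth1 (matched /13)


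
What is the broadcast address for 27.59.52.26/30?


Network: 27.59.52.24/30
Host bits = 2
Set all host bits to 1:
Broadcast: 27.59.52.27


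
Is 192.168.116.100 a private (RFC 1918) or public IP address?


RFC 1918 private ranges:
  10.0.0.0/8 (10.0.0.0 - 10.255.255.255)
  172.16.0.0/12 (172.16.0.0 - 172.31.255.255)
  192.168.0.0/16 (192.168.0.0 - 192.168.255.255)
Private (in 192.168.0.0/16)


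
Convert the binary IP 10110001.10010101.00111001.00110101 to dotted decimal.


10110001 = 177
10010101 = 149
00111001 = 57
00110101 = 53
IP: 177.149.57.53


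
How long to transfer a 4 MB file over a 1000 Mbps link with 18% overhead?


Effective throughput = 1000 * (1 - 18/100) = 820.0 Mbps
File size in Mb = 4 * 8 = 32 Mb
Time = 32 / 820.0
Time = 0.039 seconds


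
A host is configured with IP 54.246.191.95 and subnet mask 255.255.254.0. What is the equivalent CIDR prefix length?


Binary: 11111111.11111111.11111110.00000000
Count leading 1s
Prefix: /23


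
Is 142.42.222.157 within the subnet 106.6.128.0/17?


Subnet network: 106.6.128.0
Test IP AND mask: 142.42.128.0
No, 142.42.222.157 is not in 106.6.128.0/17


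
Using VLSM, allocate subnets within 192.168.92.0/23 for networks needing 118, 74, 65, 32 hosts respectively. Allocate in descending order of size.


118 hosts -> /25 (126 usable): 192.168.92.0/25
74 hosts -> /25 (126 usable): 192.168.92.128/25
65 hosts -> /25 (126 usable): 192.168.93.0/25
32 hosts -> /26 (62 usable): 192.168.93.128/26
Allocation: 192.168.92.0/25 (118 hosts, 126 usable); 192.168.92.128/25 (74 hosts, 126 usable); 192.168.93.0/25 (65 hosts, 126 usable); 192.168.93.128/26 (32 hosts, 62 usable)


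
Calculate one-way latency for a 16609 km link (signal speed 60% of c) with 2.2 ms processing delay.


Speed = 0.6 * 3e5 km/s = 180000 km/s
Propagation delay = 16609 / 180000 = 0.0923 s = 92.2722 ms
Processing delay = 2.2 ms
Total one-way latency = 94.4722 ms


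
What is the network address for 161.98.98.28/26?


IP:   10100001.01100010.01100010.00011100
Mask: 11111111.11111111.11111111.11000000
AND operation:
Net:  10100001.01100010.01100010.00000000
Network: 161.98.98.0/26


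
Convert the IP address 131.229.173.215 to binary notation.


131 = 10000011
229 = 11100101
173 = 10101101
215 = 11010111
Binary: 10000011.11100101.10101101.11010111


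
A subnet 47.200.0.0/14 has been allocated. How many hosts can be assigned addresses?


Host bits = 32 - 14 = 18
Total addresses = 2^18 = 262144
Usable = total - 2 (network and broadcast)
Usable hosts: 262142


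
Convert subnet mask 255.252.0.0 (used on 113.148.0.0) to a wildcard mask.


Subnet mask: 255.252.0.0
Wildcard = 255.255.255.255 - subnet mask
255 - 255 = 0
255 - 252 = 3
255 - 0 = 255
255 - 0 = 255
Wildcard: 0.3.255.255


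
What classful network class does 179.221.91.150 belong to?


First octet: 179
Binary: 10110011
10xxxxxx -> Class B (128-191)
Class B, default mask 255.255.0.0 (/16)


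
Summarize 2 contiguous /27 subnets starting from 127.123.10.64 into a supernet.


Original prefix: /27
Number of subnets: 2 = 2^1
New prefix = 27 - 1 = 26
Supernet: 127.123.10.64/26


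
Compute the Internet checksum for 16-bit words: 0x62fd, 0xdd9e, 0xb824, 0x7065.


Sum all words (with carry folding):
+ 0x62fd = 0x62fd
+ 0xdd9e = 0x409c
+ 0xb824 = 0xf8c0
+ 0x7065 = 0x6926
One's complement: ~0x6926
Checksum = 0x96d9


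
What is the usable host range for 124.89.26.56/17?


Network: 124.89.0.0
Broadcast: 124.89.127.255
First usable = network + 1
Last usable = broadcast - 1
Range: 124.89.0.1 to 124.89.127.254


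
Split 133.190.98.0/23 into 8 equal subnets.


New prefix = 23 + 3 = 26
Each subnet has 64 addresses
  133.190.98.0/26
  133.190.98.64/26
  133.190.98.128/26
  133.190.98.192/26
  133.190.99.0/26
  133.190.99.64/26
  133.190.99.128/26
  133.190.99.192/26
Subnets: 133.190.98.0/26, 133.190.98.64/26, 133.190.98.128/26, 133.190.98.192/26, 133.190.99.0/26, 133.190.99.64/26, 133.190.99.128/26, 133.190.99.192/26


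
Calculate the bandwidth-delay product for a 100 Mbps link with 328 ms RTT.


BDP = bandwidth * RTT
= 100 Mbps * 328 ms
= 100 * 1e6 * 328 / 1000 bits
= 32800000 bits
= 4100000 bytes
= 4003.9062 KB
BDP = 32800000 bits (4100000 bytes)


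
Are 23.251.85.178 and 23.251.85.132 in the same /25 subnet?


Mask: 255.255.255.128
23.251.85.178 AND mask = 23.251.85.128
23.251.85.132 AND mask = 23.251.85.128
Yes, same subnet (23.251.85.128)


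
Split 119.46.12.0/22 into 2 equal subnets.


New prefix = 22 + 1 = 23
Each subnet has 512 addresses
  119.46.12.0/23
  119.46.14.0/23
Subnets: 119.46.12.0/23, 119.46.14.0/23


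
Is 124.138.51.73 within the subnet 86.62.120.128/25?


Subnet network: 86.62.120.128
Test IP AND mask: 124.138.51.0
No, 124.138.51.73 is not in 86.62.120.128/25


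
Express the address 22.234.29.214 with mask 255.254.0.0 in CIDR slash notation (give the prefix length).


Binary: 11111111.11111110.00000000.00000000
Count leading 1s
Prefix: /15


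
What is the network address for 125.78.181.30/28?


IP:   01111101.01001110.10110101.00011110
Mask: 11111111.11111111.11111111.11110000
AND operation:
Net:  01111101.01001110.10110101.00010000
Network: 125.78.181.16/28


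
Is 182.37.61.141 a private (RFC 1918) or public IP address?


RFC 1918 private ranges:
  10.0.0.0/8 (10.0.0.0 - 10.255.255.255)
  172.16.0.0/12 (172.16.0.0 - 172.31.255.255)
  192.168.0.0/16 (192.168.0.0 - 192.168.255.255)
Public (not in any RFC 1918 range)


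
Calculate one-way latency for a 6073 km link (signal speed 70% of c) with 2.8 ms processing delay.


Speed = 0.7 * 3e5 km/s = 210000 km/s
Propagation delay = 6073 / 210000 = 0.0289 s = 28.919 ms
Processing delay = 2.8 ms
Total one-way latency = 31.719 ms


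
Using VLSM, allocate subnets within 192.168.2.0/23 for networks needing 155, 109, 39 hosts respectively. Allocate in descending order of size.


155 hosts -> /24 (254 usable): 192.168.2.0/24
109 hosts -> /25 (126 usable): 192.168.3.0/25
39 hosts -> /26 (62 usable): 192.168.3.128/26
Allocation: 192.168.2.0/24 (155 hosts, 254 usable); 192.168.3.0/25 (109 hosts, 126 usable); 192.168.3.128/26 (39 hosts, 62 usable)


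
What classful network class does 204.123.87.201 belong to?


First octet: 204
Binary: 11001100
110xxxxx -> Class C (192-223)
Class C, default mask 255.255.255.0 (/24)


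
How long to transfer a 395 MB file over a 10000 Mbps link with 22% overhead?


Effective throughput = 10000 * (1 - 22/100) = 7800 Mbps
File size in Mb = 395 * 8 = 3160 Mb
Time = 3160 / 7800
Time = 0.4051 seconds


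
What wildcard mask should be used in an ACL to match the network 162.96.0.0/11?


Subnet mask: 255.224.0.0
Wildcard = 255.255.255.255 - subnet mask
255 - 255 = 0
255 - 224 = 31
255 - 0 = 255
255 - 0 = 255
Wildcard: 0.31.255.255


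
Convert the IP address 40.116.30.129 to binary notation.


40 = 00101000
116 = 01110100
30 = 00011110
129 = 10000001
Binary: 00101000.01110100.00011110.10000001


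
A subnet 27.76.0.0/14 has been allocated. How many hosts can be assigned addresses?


Host bits = 32 - 14 = 18
Total addresses = 2^18 = 262144
Usable = total - 2 (network and broadcast)
Usable hosts: 262142


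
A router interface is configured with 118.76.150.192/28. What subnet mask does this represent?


/28 means 28 network bits, 4 host bits
Binary: 11111111111111111111111111110000
Mask: 255.255.255.240


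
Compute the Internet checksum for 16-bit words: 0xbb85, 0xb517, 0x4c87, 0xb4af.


Sum all words (with carry folding):
+ 0xbb85 = 0xbb85
+ 0xb517 = 0x709d
+ 0x4c87 = 0xbd24
+ 0xb4af = 0x71d4
One's complement: ~0x71d4
Checksum = 0x8e2b


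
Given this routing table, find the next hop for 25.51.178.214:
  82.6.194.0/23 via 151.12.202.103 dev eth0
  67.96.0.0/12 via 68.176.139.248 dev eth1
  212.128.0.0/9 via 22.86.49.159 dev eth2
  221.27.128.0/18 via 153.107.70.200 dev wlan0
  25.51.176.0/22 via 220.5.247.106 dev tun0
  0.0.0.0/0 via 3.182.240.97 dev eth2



Longest prefix match for 25.51.178.214:
  /23 82.6.194.0: no
  /12 67.96.0.0: no
  /9 212.128.0.0: no
  /18 221.27.128.0: no
  /22 25.51.176.0: MATCH
  /0 0.0.0.0: MATCH
Selected: next-hop 220.5.247.106 via tun0 (matched /22)


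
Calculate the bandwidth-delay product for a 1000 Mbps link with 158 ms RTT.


BDP = bandwidth * RTT
= 1000 Mbps * 158 ms
= 1000 * 1e6 * 158 / 1000 bits
= 158000000 bits
= 19750000 bytes
= 19287.1094 KB
BDP = 158000000 bits (19750000 bytes)


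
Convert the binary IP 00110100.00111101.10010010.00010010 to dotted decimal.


00110100 = 52
00111101 = 61
10010010 = 146
00010010 = 18
IP: 52.61.146.18


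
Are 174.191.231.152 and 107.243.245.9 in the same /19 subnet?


Mask: 255.255.224.0
174.191.231.152 AND mask = 174.191.224.0
107.243.245.9 AND mask = 107.243.224.0
No, different subnets (174.191.224.0 vs 107.243.224.0)


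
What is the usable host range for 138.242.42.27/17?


Network: 138.242.0.0
Broadcast: 138.242.127.255
First usable = network + 1
Last usable = broadcast - 1
Range: 138.242.0.1 to 138.242.127.254


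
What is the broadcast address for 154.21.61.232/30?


Network: 154.21.61.232/30
Host bits = 2
Set all host bits to 1:
Broadcast: 154.21.61.235


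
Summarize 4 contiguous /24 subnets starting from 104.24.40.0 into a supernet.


Original prefix: /24
Number of subnets: 4 = 2^2
New prefix = 24 - 2 = 22
Supernet: 104.24.40.0/22


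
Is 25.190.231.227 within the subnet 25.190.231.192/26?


Subnet network: 25.190.231.192
Test IP AND mask: 25.190.231.192
Yes, 25.190.231.227 is in 25.190.231.192/26


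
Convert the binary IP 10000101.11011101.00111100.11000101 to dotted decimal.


10000101 = 133
11011101 = 221
00111100 = 60
11000101 = 197
IP: 133.221.60.197


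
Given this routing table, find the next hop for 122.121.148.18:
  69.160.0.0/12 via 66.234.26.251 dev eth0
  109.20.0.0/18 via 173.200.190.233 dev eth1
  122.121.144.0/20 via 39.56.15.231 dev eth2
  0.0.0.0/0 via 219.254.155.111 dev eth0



Longest prefix match for 122.121.148.18:
  /12 69.160.0.0: no
  /18 109.20.0.0: no
  /20 122.121.144.0: MATCH
  /0 0.0.0.0: MATCH
Selected: next-hop 39.56.15.231 via eth2 (matched /20)


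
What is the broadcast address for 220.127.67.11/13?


Network: 220.120.0.0/13
Host bits = 19
Set all host bits to 1:
Broadcast: 220.127.255.255


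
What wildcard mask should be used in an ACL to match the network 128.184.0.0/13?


Subnet mask: 255.248.0.0
Wildcard = 255.255.255.255 - subnet mask
255 - 255 = 0
255 - 248 = 7
255 - 0 = 255
255 - 0 = 255
Wildcard: 0.7.255.255


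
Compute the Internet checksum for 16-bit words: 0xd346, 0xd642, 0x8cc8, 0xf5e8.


Sum all words (with carry folding):
+ 0xd346 = 0xd346
+ 0xd642 = 0xa989
+ 0x8cc8 = 0x3652
+ 0xf5e8 = 0x2c3b
One's complement: ~0x2c3b
Checksum = 0xd3c4


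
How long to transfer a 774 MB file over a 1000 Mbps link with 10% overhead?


Effective throughput = 1000 * (1 - 10/100) = 900 Mbps
File size in Mb = 774 * 8 = 6192 Mb
Time = 6192 / 900
Time = 6.88 seconds


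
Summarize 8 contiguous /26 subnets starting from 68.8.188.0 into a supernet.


Original prefix: /26
Number of subnets: 8 = 2^3
New prefix = 26 - 3 = 23
Supernet: 68.8.188.0/23


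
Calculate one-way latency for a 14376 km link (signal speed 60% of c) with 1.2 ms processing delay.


Speed = 0.6 * 3e5 km/s = 180000 km/s
Propagation delay = 14376 / 180000 = 0.0799 s = 79.8667 ms
Processing delay = 1.2 ms
Total one-way latency = 81.0667 ms


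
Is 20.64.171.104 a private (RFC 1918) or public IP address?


RFC 1918 private ranges:
  10.0.0.0/8 (10.0.0.0 - 10.255.255.255)
  172.16.0.0/12 (172.16.0.0 - 172.31.255.255)
  192.168.0.0/16 (192.168.0.0 - 192.168.255.255)
Public (not in any RFC 1918 range)


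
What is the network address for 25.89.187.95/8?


IP:   00011001.01011001.10111011.01011111
Mask: 11111111.00000000.00000000.00000000
AND operation:
Net:  00011001.00000000.00000000.00000000
Network: 25.0.0.0/8


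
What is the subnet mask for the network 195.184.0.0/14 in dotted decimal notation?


/14 means 14 network bits, 18 host bits
Binary: 11111111111111000000000000000000
Mask: 255.252.0.0


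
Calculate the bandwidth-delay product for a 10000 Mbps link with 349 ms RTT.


BDP = bandwidth * RTT
= 10000 Mbps * 349 ms
= 10000 * 1e6 * 349 / 1000 bits
= 3490000000 bits
= 436250000 bytes
= 426025.3906 KB
BDP = 3490000000 bits (436250000 bytes)


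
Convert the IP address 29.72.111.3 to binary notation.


29 = 00011101
72 = 01001000
111 = 01101111
3 = 00000011
Binary: 00011101.01001000.01101111.00000011


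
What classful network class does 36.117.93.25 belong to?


First octet: 36
Binary: 00100100
0xxxxxxx -> Class A (1-126)
Class A, default mask 255.0.0.0 (/8)


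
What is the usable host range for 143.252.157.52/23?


Network: 143.252.156.0
Broadcast: 143.252.157.255
First usable = network + 1
Last usable = broadcast - 1
Range: 143.252.156.1 to 143.252.157.254


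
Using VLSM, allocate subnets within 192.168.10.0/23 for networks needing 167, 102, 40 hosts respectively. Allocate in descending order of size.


167 hosts -> /24 (254 usable): 192.168.10.0/24
102 hosts -> /25 (126 usable): 192.168.11.0/25
40 hosts -> /26 (62 usable): 192.168.11.128/26
Allocation: 192.168.10.0/24 (167 hosts, 254 usable); 192.168.11.0/25 (102 hosts, 126 usable); 192.168.11.128/26 (40 hosts, 62 usable)


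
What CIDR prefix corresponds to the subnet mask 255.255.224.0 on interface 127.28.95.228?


Binary: 11111111.11111111.11100000.00000000
Count leading 1s
Prefix: /19


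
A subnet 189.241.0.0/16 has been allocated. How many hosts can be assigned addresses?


Host bits = 32 - 16 = 16
Total addresses = 2^16 = 65536
Usable = total - 2 (network and broadcast)
Usable hosts: 65534


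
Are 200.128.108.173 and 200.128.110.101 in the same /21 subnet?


Mask: 255.255.248.0
200.128.108.173 AND mask = 200.128.104.0
200.128.110.101 AND mask = 200.128.104.0
Yes, same subnet (200.128.104.0)


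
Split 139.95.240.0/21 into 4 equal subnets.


New prefix = 21 + 2 = 23
Each subnet has 512 addresses
  139.95.240.0/23
  139.95.242.0/23
  139.95.244.0/23
  139.95.246.0/23
Subnets: 139.95.240.0/23, 139.95.242.0/23, 139.95.244.0/23, 139.95.246.0/23


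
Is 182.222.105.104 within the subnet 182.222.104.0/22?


Subnet network: 182.222.104.0
Test IP AND mask: 182.222.104.0
Yes, 182.222.105.104 is in 182.222.104.0/22


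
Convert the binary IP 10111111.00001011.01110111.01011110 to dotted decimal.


10111111 = 191
00001011 = 11
01110111 = 119
01011110 = 94
IP: 191.11.119.94


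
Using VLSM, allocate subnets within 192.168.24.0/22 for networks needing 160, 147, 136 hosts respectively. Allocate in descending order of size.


160 hosts -> /24 (254 usable): 192.168.24.0/24
147 hosts -> /24 (254 usable): 192.168.25.0/24
136 hosts -> /24 (254 usable): 192.168.26.0/24
Allocation: 192.168.24.0/24 (160 hosts, 254 usable); 192.168.25.0/24 (147 hosts, 254 usable); 192.168.26.0/24 (136 hosts, 254 usable)


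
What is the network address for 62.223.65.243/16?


IP:   00111110.11011111.01000001.11110011
Mask: 11111111.11111111.00000000.00000000
AND operation:
Net:  00111110.11011111.00000000.00000000
Network: 62.223.0.0/16


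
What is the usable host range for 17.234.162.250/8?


Network: 17.0.0.0
Broadcast: 17.255.255.255
First usable = network + 1
Last usable = broadcast - 1
Range: 17.0.0.1 to 17.255.255.254


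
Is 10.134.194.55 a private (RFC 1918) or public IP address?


RFC 1918 private ranges:
  10.0.0.0/8 (10.0.0.0 - 10.255.255.255)
  172.16.0.0/12 (172.16.0.0 - 172.31.255.255)
  192.168.0.0/16 (192.168.0.0 - 192.168.255.255)
Private (in 10.0.0.0/8)


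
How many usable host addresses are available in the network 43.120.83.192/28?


Host bits = 32 - 28 = 4
Total addresses = 2^4 = 16
Usable = total - 2 (network and broadcast)
Usable hosts: 14


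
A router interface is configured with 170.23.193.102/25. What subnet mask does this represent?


/25 means 25 network bits, 7 host bits
Binary: 11111111111111111111111110000000
Mask: 255.255.255.128


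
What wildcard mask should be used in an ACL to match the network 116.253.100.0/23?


Subnet mask: 255.255.254.0
Wildcard = 255.255.255.255 - subnet mask
255 - 255 = 0
255 - 255 = 0
255 - 254 = 1
255 - 0 = 255
Wildcard: 0.0.1.255


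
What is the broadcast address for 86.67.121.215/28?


Network: 86.67.121.208/28
Host bits = 4
Set all host bits to 1:
Broadcast: 86.67.121.223


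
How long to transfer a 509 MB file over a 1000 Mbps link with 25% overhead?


Effective throughput = 1000 * (1 - 25/100) = 750 Mbps
File size in Mb = 509 * 8 = 4072 Mb
Time = 4072 / 750
Time = 5.4293 seconds


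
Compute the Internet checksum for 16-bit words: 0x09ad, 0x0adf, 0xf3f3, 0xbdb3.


Sum all words (with carry folding):
+ 0x09ad = 0x09ad
+ 0x0adf = 0x148c
+ 0xf3f3 = 0x0880
+ 0xbdb3 = 0xc633
One's complement: ~0xc633
Checksum = 0x39cc


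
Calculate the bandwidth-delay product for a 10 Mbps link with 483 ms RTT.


BDP = bandwidth * RTT
= 10 Mbps * 483 ms
= 10 * 1e6 * 483 / 1000 bits
= 4830000 bits
= 603750 bytes
= 589.5996 KB
BDP = 4830000 bits (603750 bytes)


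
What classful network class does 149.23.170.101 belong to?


First octet: 149
Binary: 10010101
10xxxxxx -> Class B (128-191)
Class B, default mask 255.255.0.0 (/16)


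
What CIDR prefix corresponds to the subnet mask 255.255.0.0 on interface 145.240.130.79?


Binary: 11111111.11111111.00000000.00000000
Count leading 1s
Prefix: /16


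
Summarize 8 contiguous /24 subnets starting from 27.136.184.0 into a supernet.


Original prefix: /24
Number of subnets: 8 = 2^3
New prefix = 24 - 3 = 21
Supernet: 27.136.184.0/21


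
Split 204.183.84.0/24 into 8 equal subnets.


New prefix = 24 + 3 = 27
Each subnet has 32 addresses
  204.183.84.0/27
  204.183.84.32/27
  204.183.84.64/27
  204.183.84.96/27
  204.183.84.128/27
  204.183.84.160/27
  204.183.84.192/27
  204.183.84.224/27
Subnets: 204.183.84.0/27, 204.183.84.32/27, 204.183.84.64/27, 204.183.84.96/27, 204.183.84.128/27, 204.183.84.160/27, 204.183.84.192/27, 204.183.84.224/27


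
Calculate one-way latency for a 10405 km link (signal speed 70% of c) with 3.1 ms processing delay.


Speed = 0.7 * 3e5 km/s = 210000 km/s
Propagation delay = 10405 / 210000 = 0.0495 s = 49.5476 ms
Processing delay = 3.1 ms
Total one-way latency = 52.6476 ms


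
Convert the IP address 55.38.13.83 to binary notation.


55 = 00110111
38 = 00100110
13 = 00001101
83 = 01010011
Binary: 00110111.00100110.00001101.01010011


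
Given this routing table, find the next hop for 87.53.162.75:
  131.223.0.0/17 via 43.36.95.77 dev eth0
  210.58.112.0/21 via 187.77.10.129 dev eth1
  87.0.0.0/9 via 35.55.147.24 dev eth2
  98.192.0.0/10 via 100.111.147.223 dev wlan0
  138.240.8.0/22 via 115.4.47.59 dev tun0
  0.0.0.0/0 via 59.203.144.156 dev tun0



Longest prefix match for 87.53.162.75:
  /17 131.223.0.0: no
  /21 210.58.112.0: no
  /9 87.0.0.0: MATCH
  /10 98.192.0.0: no
  /22 138.240.8.0: no
  /0 0.0.0.0: MATCH
Selected: next-hop 35.55.147.24 via eth2 (matched /9)


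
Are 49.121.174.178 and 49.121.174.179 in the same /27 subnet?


Mask: 255.255.255.224
49.121.174.178 AND mask = 49.121.174.160
49.121.174.179 AND mask = 49.121.174.160
Yes, same subnet (49.121.174.160)


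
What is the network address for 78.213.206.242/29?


IP:   01001110.11010101.11001110.11110010
Mask: 11111111.11111111.11111111.11111000
AND operation:
Net:  01001110.11010101.11001110.11110000
Network: 78.213.206.240/29


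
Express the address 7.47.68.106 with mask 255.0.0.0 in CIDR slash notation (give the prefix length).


Binary: 11111111.00000000.00000000.00000000
Count leading 1s
Prefix: /8


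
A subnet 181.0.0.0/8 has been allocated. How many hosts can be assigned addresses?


Host bits = 32 - 8 = 24
Total addresses = 2^24 = 16777216
Usable = total - 2 (network and broadcast)
Usable hosts: 16777214


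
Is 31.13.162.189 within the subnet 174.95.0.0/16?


Subnet network: 174.95.0.0
Test IP AND mask: 31.13.0.0
No, 31.13.162.189 is not in 174.95.0.0/16


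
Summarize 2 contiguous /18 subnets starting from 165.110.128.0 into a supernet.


Original prefix: /18
Number of subnets: 2 = 2^1
New prefix = 18 - 1 = 17
Supernet: 165.110.128.0/17


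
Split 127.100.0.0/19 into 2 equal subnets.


New prefix = 19 + 1 = 20
Each subnet has 4096 addresses
  127.100.0.0/20
  127.100.16.0/20
Subnets: 127.100.0.0/20, 127.100.16.0/20


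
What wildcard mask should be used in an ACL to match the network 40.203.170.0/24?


Subnet mask: 255.255.255.0
Wildcard = 255.255.255.255 - subnet mask
255 - 255 = 0
255 - 255 = 0
255 - 255 = 0
255 - 0 = 255
Wildcard: 0.0.0.255


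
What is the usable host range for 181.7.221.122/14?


Network: 181.4.0.0
Broadcast: 181.7.255.255
First usable = network + 1
Last usable = broadcast - 1
Range: 181.4.0.1 to 181.7.255.254


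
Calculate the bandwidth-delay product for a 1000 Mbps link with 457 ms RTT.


BDP = bandwidth * RTT
= 1000 Mbps * 457 ms
= 1000 * 1e6 * 457 / 1000 bits
= 457000000 bits
= 57125000 bytes
= 55786.1328 KB
BDP = 457000000 bits (57125000 bytes)


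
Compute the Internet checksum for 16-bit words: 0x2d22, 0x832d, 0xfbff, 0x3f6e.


Sum all words (with carry folding):
+ 0x2d22 = 0x2d22
+ 0x832d = 0xb04f
+ 0xfbff = 0xac4f
+ 0x3f6e = 0xebbd
One's complement: ~0xebbd
Checksum = 0x1442


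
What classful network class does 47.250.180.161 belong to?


First octet: 47
Binary: 00101111
0xxxxxxx -> Class A (1-126)
Class A, default mask 255.0.0.0 (/8)


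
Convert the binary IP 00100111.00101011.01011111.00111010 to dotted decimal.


00100111 = 39
00101011 = 43
01011111 = 95
00111010 = 58
IP: 39.43.95.58


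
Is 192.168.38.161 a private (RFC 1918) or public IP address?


RFC 1918 private ranges:
  10.0.0.0/8 (10.0.0.0 - 10.255.255.255)
  172.16.0.0/12 (172.16.0.0 - 172.31.255.255)
  192.168.0.0/16 (192.168.0.0 - 192.168.255.255)
Private (in 192.168.0.0/16)


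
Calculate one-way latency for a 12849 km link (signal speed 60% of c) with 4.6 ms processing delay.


Speed = 0.6 * 3e5 km/s = 180000 km/s
Propagation delay = 12849 / 180000 = 0.0714 s = 71.3833 ms
Processing delay = 4.6 ms
Total one-way latency = 75.9833 ms


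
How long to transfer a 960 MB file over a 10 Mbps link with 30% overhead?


Effective throughput = 10 * (1 - 30/100) = 7 Mbps
File size in Mb = 960 * 8 = 7680 Mb
Time = 7680 / 7
Time = 1097.1429 seconds


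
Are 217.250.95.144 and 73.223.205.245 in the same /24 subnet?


Mask: 255.255.255.0
217.250.95.144 AND mask = 217.250.95.0
73.223.205.245 AND mask = 73.223.205.0
No, different subnets (217.250.95.0 vs 73.223.205.0)


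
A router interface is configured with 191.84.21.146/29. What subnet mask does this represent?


/29 means 29 network bits, 3 host bits
Binary: 11111111111111111111111111111000
Mask: 255.255.255.248


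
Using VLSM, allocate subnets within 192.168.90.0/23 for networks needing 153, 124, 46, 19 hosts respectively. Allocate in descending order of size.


153 hosts -> /24 (254 usable): 192.168.90.0/24
124 hosts -> /25 (126 usable): 192.168.91.0/25
46 hosts -> /26 (62 usable): 192.168.91.128/26
19 hosts -> /27 (30 usable): 192.168.91.192/27
Allocation: 192.168.90.0/24 (153 hosts, 254 usable); 192.168.91.0/25 (124 hosts, 126 usable); 192.168.91.128/26 (46 hosts, 62 usable); 192.168.91.192/27 (19 hosts, 30 usable)


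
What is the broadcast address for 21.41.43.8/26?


Network: 21.41.43.0/26
Host bits = 6
Set all host bits to 1:
Broadcast: 21.41.43.63


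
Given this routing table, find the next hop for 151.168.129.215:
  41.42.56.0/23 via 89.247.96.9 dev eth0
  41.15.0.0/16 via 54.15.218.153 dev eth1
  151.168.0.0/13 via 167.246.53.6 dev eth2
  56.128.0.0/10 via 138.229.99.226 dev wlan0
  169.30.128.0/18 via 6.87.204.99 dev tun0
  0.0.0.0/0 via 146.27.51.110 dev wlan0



Longest prefix match for 151.168.129.215:
  /23 41.42.56.0: no
  /16 41.15.0.0: no
  /13 151.168.0.0: MATCH
  /10 56.128.0.0: no
  /18 169.30.128.0: no
  /0 0.0.0.0: MATCH
Selected: next-hop 167.246.53.6 via eth2 (matched /13)


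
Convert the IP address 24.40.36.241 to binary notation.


24 = 00011000
40 = 00101000
36 = 00100100
241 = 11110001
Binary: 00011000.00101000.00100100.11110001


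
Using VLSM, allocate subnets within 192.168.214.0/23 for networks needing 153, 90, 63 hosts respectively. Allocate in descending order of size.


153 hosts -> /24 (254 usable): 192.168.214.0/24
90 hosts -> /25 (126 usable): 192.168.215.0/25
63 hosts -> /25 (126 usable): 192.168.215.128/25
Allocation: 192.168.214.0/24 (153 hosts, 254 usable); 192.168.215.0/25 (90 hosts, 126 usable); 192.168.215.128/25 (63 hosts, 126 usable)


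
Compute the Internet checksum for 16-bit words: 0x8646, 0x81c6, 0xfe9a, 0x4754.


Sum all words (with carry folding):
+ 0x8646 = 0x8646
+ 0x81c6 = 0x080d
+ 0xfe9a = 0x06a8
+ 0x4754 = 0x4dfc
One's complement: ~0x4dfc
Checksum = 0xb203


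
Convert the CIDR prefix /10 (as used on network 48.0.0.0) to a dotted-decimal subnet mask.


/10 means 10 network bits, 22 host bits
Binary: 11111111110000000000000000000000
Mask: 255.192.0.0


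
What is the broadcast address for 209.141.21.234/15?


Network: 209.140.0.0/15
Host bits = 17
Set all host bits to 1:
Broadcast: 209.141.255.255


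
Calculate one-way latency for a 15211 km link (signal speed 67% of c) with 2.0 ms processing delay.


Speed = 0.67 * 3e5 km/s = 201000 km/s
Propagation delay = 15211 / 201000 = 0.0757 s = 75.6766 ms
Processing delay = 2.0 ms
Total one-way latency = 77.6766 ms


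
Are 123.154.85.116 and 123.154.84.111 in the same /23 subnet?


Mask: 255.255.254.0
123.154.85.116 AND mask = 123.154.84.0
123.154.84.111 AND mask = 123.154.84.0
Yes, same subnet (123.154.84.0)


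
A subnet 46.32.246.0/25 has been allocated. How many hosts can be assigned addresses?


Host bits = 32 - 25 = 7
Total addresses = 2^7 = 128
Usable = total - 2 (network and broadcast)
Usable hosts: 126


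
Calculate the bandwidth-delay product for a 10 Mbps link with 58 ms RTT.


BDP = bandwidth * RTT
= 10 Mbps * 58 ms
= 10 * 1e6 * 58 / 1000 bits
= 580000 bits
= 72500 bytes
= 70.8008 KB
BDP = 580000 bits (72500 bytes)


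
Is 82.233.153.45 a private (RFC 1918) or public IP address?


RFC 1918 private ranges:
  10.0.0.0/8 (10.0.0.0 - 10.255.255.255)
  172.16.0.0/12 (172.16.0.0 - 172.31.255.255)
  192.168.0.0/16 (192.168.0.0 - 192.168.255.255)
Public (not in any RFC 1918 range)


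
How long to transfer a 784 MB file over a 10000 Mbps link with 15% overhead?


Effective throughput = 10000 * (1 - 15/100) = 8500 Mbps
File size in Mb = 784 * 8 = 6272 Mb
Time = 6272 / 8500
Time = 0.7379 seconds


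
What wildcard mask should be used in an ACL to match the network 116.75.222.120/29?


Subnet mask: 255.255.255.248
Wildcard = 255.255.255.255 - subnet mask
255 - 255 = 0
255 - 255 = 0
255 - 255 = 0
255 - 248 = 7
Wildcard: 0.0.0.7


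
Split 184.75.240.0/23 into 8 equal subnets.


New prefix = 23 + 3 = 26
Each subnet has 64 addresses
  184.75.240.0/26
  184.75.240.64/26
  184.75.240.128/26
  184.75.240.192/26
  184.75.241.0/26
  184.75.241.64/26
  184.75.241.128/26
  184.75.241.192/26
Subnets: 184.75.240.0/26, 184.75.240.64/26, 184.75.240.128/26, 184.75.240.192/26, 184.75.241.0/26, 184.75.241.64/26, 184.75.241.128/26, 184.75.241.192/26


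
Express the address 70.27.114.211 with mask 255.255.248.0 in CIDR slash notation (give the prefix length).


Binary: 11111111.11111111.11111000.00000000
Count leading 1s
Prefix: /21


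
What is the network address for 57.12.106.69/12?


IP:   00111001.00001100.01101010.01000101
Mask: 11111111.11110000.00000000.00000000
AND operation:
Net:  00111001.00000000.00000000.00000000
Network: 57.0.0.0/12


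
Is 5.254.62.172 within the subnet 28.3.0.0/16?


Subnet network: 28.3.0.0
Test IP AND mask: 5.254.0.0
No, 5.254.62.172 is not in 28.3.0.0/16


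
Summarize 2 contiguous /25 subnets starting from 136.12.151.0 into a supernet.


Original prefix: /25
Number of subnets: 2 = 2^1
New prefix = 25 - 1 = 24
Supernet: 136.12.151.0/24


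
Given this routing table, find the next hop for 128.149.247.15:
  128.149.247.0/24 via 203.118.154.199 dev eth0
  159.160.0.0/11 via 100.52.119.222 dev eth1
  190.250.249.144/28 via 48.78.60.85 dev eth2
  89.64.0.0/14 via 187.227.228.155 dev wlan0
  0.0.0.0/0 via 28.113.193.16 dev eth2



Longest prefix match for 128.149.247.15:
  /24 128.149.247.0: MATCH
  /11 159.160.0.0: no
  /28 190.250.249.144: no
  /14 89.64.0.0: no
  /0 0.0.0.0: MATCH
Selected: next-hop 203.118.154.199 via eth0 (matched /24)


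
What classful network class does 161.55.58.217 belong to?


First octet: 161
Binary: 10100001
10xxxxxx -> Class B (128-191)
Class B, default mask 255.255.0.0 (/16)


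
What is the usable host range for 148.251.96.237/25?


Network: 148.251.96.128
Broadcast: 148.251.96.255
First usable = network + 1
Last usable = broadcast - 1
Range: 148.251.96.129 to 148.251.96.254


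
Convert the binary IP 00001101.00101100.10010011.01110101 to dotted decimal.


00001101 = 13
00101100 = 44
10010011 = 147
01110101 = 117
IP: 13.44.147.117


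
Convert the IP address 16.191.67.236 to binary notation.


16 = 00010000
191 = 10111111
67 = 01000011
236 = 11101100
Binary: 00010000.10111111.01000011.11101100


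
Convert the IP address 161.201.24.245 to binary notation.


161 = 10100001
201 = 11001001
24 = 00011000
245 = 11110101
Binary: 10100001.11001001.00011000.11110101


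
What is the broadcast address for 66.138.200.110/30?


Network: 66.138.200.108/30
Host bits = 2
Set all host bits to 1:
Broadcast: 66.138.200.111


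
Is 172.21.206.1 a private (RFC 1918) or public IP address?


RFC 1918 private ranges:
  10.0.0.0/8 (10.0.0.0 - 10.255.255.255)
  172.16.0.0/12 (172.16.0.0 - 172.31.255.255)
  192.168.0.0/16 (192.168.0.0 - 192.168.255.255)
Private (in 172.16.0.0/12)


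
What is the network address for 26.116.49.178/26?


IP:   00011010.01110100.00110001.10110010
Mask: 11111111.11111111.11111111.11000000
AND operation:
Net:  00011010.01110100.00110001.10000000
Network: 26.116.49.128/26


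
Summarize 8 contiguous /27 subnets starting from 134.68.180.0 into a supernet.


Original prefix: /27
Number of subnets: 8 = 2^3
New prefix = 27 - 3 = 24
Supernet: 134.68.180.0/24


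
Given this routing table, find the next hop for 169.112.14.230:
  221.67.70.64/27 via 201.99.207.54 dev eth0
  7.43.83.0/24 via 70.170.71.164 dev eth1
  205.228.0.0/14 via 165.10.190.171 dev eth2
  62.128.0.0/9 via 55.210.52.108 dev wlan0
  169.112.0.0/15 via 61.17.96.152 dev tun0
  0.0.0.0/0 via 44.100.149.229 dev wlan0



Longest prefix match for 169.112.14.230:
  /27 221.67.70.64: no
  /24 7.43.83.0: no
  /14 205.228.0.0: no
  /9 62.128.0.0: no
  /15 169.112.0.0: MATCH
  /0 0.0.0.0: MATCH
Selected: next-hop 61.17.96.152 via tun0 (matched /15)


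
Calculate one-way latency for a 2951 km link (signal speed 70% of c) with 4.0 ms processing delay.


Speed = 0.7 * 3e5 km/s = 210000 km/s
Propagation delay = 2951 / 210000 = 0.0141 s = 14.0524 ms
Processing delay = 4.0 ms
Total one-way latency = 18.0524 ms


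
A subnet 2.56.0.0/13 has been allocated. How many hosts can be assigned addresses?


Host bits = 32 - 13 = 19
Total addresses = 2^19 = 524288
Usable = total - 2 (network and broadcast)
Usable hosts: 524286


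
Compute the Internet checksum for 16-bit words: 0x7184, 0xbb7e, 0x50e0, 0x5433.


Sum all words (with carry folding):
+ 0x7184 = 0x7184
+ 0xbb7e = 0x2d03
+ 0x50e0 = 0x7de3
+ 0x5433 = 0xd216
One's complement: ~0xd216
Checksum = 0x2de9


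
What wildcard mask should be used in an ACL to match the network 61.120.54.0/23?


Subnet mask: 255.255.254.0
Wildcard = 255.255.255.255 - subnet mask
255 - 255 = 0
255 - 255 = 0
255 - 254 = 1
255 - 0 = 255
Wildcard: 0.0.1.255


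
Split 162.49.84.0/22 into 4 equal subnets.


New prefix = 22 + 2 = 24
Each subnet has 256 addresses
  162.49.84.0/24
  162.49.85.0/24
  162.49.86.0/24
  162.49.87.0/24
Subnets: 162.49.84.0/24, 162.49.85.0/24, 162.49.86.0/24, 162.49.87.0/24


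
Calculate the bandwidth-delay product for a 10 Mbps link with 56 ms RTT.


BDP = bandwidth * RTT
= 10 Mbps * 56 ms
= 10 * 1e6 * 56 / 1000 bits
= 560000 bits
= 70000 bytes
= 68.3594 KB
BDP = 560000 bits (70000 bytes)


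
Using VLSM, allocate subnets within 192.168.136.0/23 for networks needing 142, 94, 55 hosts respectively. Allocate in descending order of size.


142 hosts -> /24 (254 usable): 192.168.136.0/24
94 hosts -> /25 (126 usable): 192.168.137.0/25
55 hosts -> /26 (62 usable): 192.168.137.128/26
Allocation: 192.168.136.0/24 (142 hosts, 254 usable); 192.168.137.0/25 (94 hosts, 126 usable); 192.168.137.128/26 (55 hosts, 62 usable)


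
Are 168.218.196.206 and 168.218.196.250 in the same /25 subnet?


Mask: 255.255.255.128
168.218.196.206 AND mask = 168.218.196.128
168.218.196.250 AND mask = 168.218.196.128
Yes, same subnet (168.218.196.128)


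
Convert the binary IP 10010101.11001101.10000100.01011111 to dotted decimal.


10010101 = 149
11001101 = 205
10000100 = 132
01011111 = 95
IP: 149.205.132.95


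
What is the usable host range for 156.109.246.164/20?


Network: 156.109.240.0
Broadcast: 156.109.255.255
First usable = network + 1
Last usable = broadcast - 1
Range: 156.109.240.1 to 156.109.255.254


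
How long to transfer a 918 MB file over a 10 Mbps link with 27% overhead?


Effective throughput = 10 * (1 - 27/100) = 7.3 Mbps
File size in Mb = 918 * 8 = 7344 Mb
Time = 7344 / 7.3
Time = 1006.0274 seconds


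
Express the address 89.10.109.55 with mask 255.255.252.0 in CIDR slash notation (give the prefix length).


Binary: 11111111.11111111.11111100.00000000
Count leading 1s
Prefix: /22
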